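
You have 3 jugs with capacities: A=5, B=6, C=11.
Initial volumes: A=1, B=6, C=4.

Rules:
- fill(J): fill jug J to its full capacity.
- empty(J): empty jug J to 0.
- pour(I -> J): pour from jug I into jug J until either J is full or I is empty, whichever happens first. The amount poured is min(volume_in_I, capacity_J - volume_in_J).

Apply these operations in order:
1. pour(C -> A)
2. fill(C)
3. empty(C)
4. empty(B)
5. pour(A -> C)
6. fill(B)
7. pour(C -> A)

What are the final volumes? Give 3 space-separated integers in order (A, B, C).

Step 1: pour(C -> A) -> (A=5 B=6 C=0)
Step 2: fill(C) -> (A=5 B=6 C=11)
Step 3: empty(C) -> (A=5 B=6 C=0)
Step 4: empty(B) -> (A=5 B=0 C=0)
Step 5: pour(A -> C) -> (A=0 B=0 C=5)
Step 6: fill(B) -> (A=0 B=6 C=5)
Step 7: pour(C -> A) -> (A=5 B=6 C=0)

Answer: 5 6 0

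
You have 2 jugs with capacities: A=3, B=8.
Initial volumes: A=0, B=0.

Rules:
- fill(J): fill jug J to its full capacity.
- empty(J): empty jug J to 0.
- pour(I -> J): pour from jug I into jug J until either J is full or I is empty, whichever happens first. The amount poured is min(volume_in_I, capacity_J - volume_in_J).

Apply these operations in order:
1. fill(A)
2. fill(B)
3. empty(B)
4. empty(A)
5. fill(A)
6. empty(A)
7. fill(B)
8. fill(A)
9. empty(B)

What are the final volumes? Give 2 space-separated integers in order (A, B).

Answer: 3 0

Derivation:
Step 1: fill(A) -> (A=3 B=0)
Step 2: fill(B) -> (A=3 B=8)
Step 3: empty(B) -> (A=3 B=0)
Step 4: empty(A) -> (A=0 B=0)
Step 5: fill(A) -> (A=3 B=0)
Step 6: empty(A) -> (A=0 B=0)
Step 7: fill(B) -> (A=0 B=8)
Step 8: fill(A) -> (A=3 B=8)
Step 9: empty(B) -> (A=3 B=0)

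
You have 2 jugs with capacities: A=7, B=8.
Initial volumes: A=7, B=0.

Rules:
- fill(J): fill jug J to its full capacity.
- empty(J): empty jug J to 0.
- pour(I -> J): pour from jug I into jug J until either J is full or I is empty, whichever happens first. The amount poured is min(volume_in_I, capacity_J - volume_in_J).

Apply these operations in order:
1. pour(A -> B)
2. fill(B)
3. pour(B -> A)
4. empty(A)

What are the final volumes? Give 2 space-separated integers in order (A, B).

Step 1: pour(A -> B) -> (A=0 B=7)
Step 2: fill(B) -> (A=0 B=8)
Step 3: pour(B -> A) -> (A=7 B=1)
Step 4: empty(A) -> (A=0 B=1)

Answer: 0 1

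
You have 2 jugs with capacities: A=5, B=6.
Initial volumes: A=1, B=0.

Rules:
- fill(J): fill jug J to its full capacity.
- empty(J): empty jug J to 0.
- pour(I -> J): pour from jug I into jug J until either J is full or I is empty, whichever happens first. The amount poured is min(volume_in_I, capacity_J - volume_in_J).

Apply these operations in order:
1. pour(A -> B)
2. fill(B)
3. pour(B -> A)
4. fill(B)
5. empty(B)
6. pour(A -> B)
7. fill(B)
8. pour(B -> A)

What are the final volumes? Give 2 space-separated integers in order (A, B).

Step 1: pour(A -> B) -> (A=0 B=1)
Step 2: fill(B) -> (A=0 B=6)
Step 3: pour(B -> A) -> (A=5 B=1)
Step 4: fill(B) -> (A=5 B=6)
Step 5: empty(B) -> (A=5 B=0)
Step 6: pour(A -> B) -> (A=0 B=5)
Step 7: fill(B) -> (A=0 B=6)
Step 8: pour(B -> A) -> (A=5 B=1)

Answer: 5 1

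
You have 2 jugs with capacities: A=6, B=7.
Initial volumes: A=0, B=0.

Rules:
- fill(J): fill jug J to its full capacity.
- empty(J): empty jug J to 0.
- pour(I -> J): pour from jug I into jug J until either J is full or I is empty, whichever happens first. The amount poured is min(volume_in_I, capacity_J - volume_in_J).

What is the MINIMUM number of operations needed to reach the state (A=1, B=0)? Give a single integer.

Answer: 4

Derivation:
BFS from (A=0, B=0). One shortest path:
  1. fill(B) -> (A=0 B=7)
  2. pour(B -> A) -> (A=6 B=1)
  3. empty(A) -> (A=0 B=1)
  4. pour(B -> A) -> (A=1 B=0)
Reached target in 4 moves.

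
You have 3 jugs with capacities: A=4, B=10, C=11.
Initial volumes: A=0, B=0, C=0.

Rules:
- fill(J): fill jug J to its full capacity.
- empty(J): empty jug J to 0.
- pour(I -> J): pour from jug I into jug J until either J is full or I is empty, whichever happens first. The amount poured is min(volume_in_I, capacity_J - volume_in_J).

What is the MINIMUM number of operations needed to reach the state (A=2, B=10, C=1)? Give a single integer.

BFS from (A=0, B=0, C=0). One shortest path:
  1. fill(B) -> (A=0 B=10 C=0)
  2. fill(C) -> (A=0 B=10 C=11)
  3. pour(B -> A) -> (A=4 B=6 C=11)
  4. empty(A) -> (A=0 B=6 C=11)
  5. pour(B -> A) -> (A=4 B=2 C=11)
  6. empty(A) -> (A=0 B=2 C=11)
  7. pour(B -> A) -> (A=2 B=0 C=11)
  8. pour(C -> B) -> (A=2 B=10 C=1)
Reached target in 8 moves.

Answer: 8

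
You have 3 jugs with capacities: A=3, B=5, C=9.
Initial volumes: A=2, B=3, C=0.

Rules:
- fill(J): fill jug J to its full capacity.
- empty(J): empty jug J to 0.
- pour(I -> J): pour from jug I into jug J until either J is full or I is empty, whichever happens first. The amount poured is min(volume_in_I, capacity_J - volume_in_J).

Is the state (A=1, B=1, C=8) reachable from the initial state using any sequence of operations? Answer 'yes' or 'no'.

Answer: no

Derivation:
BFS explored all 176 reachable states.
Reachable set includes: (0,0,0), (0,0,1), (0,0,2), (0,0,3), (0,0,4), (0,0,5), (0,0,6), (0,0,7), (0,0,8), (0,0,9), (0,1,0), (0,1,1) ...
Target (A=1, B=1, C=8) not in reachable set → no.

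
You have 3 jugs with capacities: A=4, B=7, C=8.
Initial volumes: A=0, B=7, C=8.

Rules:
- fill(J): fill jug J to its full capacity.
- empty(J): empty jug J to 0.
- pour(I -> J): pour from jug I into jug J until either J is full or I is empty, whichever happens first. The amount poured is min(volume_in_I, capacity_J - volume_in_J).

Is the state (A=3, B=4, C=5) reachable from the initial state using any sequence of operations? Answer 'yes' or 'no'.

BFS explored all 234 reachable states.
Reachable set includes: (0,0,0), (0,0,1), (0,0,2), (0,0,3), (0,0,4), (0,0,5), (0,0,6), (0,0,7), (0,0,8), (0,1,0), (0,1,1), (0,1,2) ...
Target (A=3, B=4, C=5) not in reachable set → no.

Answer: no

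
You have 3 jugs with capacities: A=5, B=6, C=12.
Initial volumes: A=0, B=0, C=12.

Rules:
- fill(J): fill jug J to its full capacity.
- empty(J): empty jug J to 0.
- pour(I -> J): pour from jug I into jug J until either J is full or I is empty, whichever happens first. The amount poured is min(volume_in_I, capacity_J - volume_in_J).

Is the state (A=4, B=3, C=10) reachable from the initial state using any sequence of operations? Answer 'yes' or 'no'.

BFS explored all 326 reachable states.
Reachable set includes: (0,0,0), (0,0,1), (0,0,2), (0,0,3), (0,0,4), (0,0,5), (0,0,6), (0,0,7), (0,0,8), (0,0,9), (0,0,10), (0,0,11) ...
Target (A=4, B=3, C=10) not in reachable set → no.

Answer: no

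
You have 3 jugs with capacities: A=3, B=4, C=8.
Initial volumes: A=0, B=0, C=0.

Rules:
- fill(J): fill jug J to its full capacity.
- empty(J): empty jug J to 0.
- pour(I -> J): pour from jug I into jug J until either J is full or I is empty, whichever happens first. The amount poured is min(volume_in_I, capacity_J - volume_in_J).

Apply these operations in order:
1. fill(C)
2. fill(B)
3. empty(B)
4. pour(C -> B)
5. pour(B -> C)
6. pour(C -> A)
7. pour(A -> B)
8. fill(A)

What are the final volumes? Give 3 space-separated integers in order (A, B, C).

Answer: 3 3 5

Derivation:
Step 1: fill(C) -> (A=0 B=0 C=8)
Step 2: fill(B) -> (A=0 B=4 C=8)
Step 3: empty(B) -> (A=0 B=0 C=8)
Step 4: pour(C -> B) -> (A=0 B=4 C=4)
Step 5: pour(B -> C) -> (A=0 B=0 C=8)
Step 6: pour(C -> A) -> (A=3 B=0 C=5)
Step 7: pour(A -> B) -> (A=0 B=3 C=5)
Step 8: fill(A) -> (A=3 B=3 C=5)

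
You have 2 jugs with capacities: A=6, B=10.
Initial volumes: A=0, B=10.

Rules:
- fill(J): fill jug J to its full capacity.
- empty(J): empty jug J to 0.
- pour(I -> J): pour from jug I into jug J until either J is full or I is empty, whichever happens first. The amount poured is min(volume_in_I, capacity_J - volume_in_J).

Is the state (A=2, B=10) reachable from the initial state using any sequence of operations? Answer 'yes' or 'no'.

Answer: yes

Derivation:
BFS from (A=0, B=10):
  1. fill(A) -> (A=6 B=10)
  2. empty(B) -> (A=6 B=0)
  3. pour(A -> B) -> (A=0 B=6)
  4. fill(A) -> (A=6 B=6)
  5. pour(A -> B) -> (A=2 B=10)
Target reached → yes.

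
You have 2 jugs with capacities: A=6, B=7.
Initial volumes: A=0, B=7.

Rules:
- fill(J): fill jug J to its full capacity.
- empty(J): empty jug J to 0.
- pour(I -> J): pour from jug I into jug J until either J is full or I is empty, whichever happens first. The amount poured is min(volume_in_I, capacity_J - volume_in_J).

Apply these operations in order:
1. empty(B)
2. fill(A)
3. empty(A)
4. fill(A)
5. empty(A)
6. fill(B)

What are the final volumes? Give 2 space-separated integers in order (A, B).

Answer: 0 7

Derivation:
Step 1: empty(B) -> (A=0 B=0)
Step 2: fill(A) -> (A=6 B=0)
Step 3: empty(A) -> (A=0 B=0)
Step 4: fill(A) -> (A=6 B=0)
Step 5: empty(A) -> (A=0 B=0)
Step 6: fill(B) -> (A=0 B=7)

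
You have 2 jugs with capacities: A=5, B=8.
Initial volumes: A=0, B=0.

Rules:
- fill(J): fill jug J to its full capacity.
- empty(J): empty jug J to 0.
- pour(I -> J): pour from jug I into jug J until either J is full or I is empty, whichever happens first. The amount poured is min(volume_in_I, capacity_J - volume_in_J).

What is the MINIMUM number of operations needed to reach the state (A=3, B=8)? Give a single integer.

Answer: 5

Derivation:
BFS from (A=0, B=0). One shortest path:
  1. fill(B) -> (A=0 B=8)
  2. pour(B -> A) -> (A=5 B=3)
  3. empty(A) -> (A=0 B=3)
  4. pour(B -> A) -> (A=3 B=0)
  5. fill(B) -> (A=3 B=8)
Reached target in 5 moves.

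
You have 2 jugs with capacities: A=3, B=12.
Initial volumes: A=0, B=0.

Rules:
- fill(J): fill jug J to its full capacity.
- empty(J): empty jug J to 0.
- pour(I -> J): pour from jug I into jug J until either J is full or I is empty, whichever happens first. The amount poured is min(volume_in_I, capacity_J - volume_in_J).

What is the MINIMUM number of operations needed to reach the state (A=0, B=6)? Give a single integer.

Answer: 4

Derivation:
BFS from (A=0, B=0). One shortest path:
  1. fill(A) -> (A=3 B=0)
  2. pour(A -> B) -> (A=0 B=3)
  3. fill(A) -> (A=3 B=3)
  4. pour(A -> B) -> (A=0 B=6)
Reached target in 4 moves.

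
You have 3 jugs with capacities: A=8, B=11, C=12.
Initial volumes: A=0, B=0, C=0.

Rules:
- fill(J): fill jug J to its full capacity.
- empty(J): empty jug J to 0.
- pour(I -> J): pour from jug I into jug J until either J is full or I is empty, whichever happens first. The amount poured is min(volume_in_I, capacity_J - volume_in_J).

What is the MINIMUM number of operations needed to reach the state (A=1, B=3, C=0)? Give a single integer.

Answer: 5

Derivation:
BFS from (A=0, B=0, C=0). One shortest path:
  1. fill(C) -> (A=0 B=0 C=12)
  2. pour(C -> B) -> (A=0 B=11 C=1)
  3. pour(B -> A) -> (A=8 B=3 C=1)
  4. empty(A) -> (A=0 B=3 C=1)
  5. pour(C -> A) -> (A=1 B=3 C=0)
Reached target in 5 moves.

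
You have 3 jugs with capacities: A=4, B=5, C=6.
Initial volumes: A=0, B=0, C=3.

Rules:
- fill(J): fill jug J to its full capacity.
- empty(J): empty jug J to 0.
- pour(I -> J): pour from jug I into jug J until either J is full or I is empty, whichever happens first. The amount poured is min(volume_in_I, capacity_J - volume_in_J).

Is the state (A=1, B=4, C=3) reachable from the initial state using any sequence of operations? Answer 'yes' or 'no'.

BFS explored all 150 reachable states.
Reachable set includes: (0,0,0), (0,0,1), (0,0,2), (0,0,3), (0,0,4), (0,0,5), (0,0,6), (0,1,0), (0,1,1), (0,1,2), (0,1,3), (0,1,4) ...
Target (A=1, B=4, C=3) not in reachable set → no.

Answer: no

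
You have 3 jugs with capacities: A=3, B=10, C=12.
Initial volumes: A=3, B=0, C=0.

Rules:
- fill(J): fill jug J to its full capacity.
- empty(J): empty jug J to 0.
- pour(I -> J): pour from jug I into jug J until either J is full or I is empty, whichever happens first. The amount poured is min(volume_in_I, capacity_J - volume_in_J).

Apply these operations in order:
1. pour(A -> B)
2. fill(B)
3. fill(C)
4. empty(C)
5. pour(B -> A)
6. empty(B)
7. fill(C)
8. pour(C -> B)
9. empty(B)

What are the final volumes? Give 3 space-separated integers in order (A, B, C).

Answer: 3 0 2

Derivation:
Step 1: pour(A -> B) -> (A=0 B=3 C=0)
Step 2: fill(B) -> (A=0 B=10 C=0)
Step 3: fill(C) -> (A=0 B=10 C=12)
Step 4: empty(C) -> (A=0 B=10 C=0)
Step 5: pour(B -> A) -> (A=3 B=7 C=0)
Step 6: empty(B) -> (A=3 B=0 C=0)
Step 7: fill(C) -> (A=3 B=0 C=12)
Step 8: pour(C -> B) -> (A=3 B=10 C=2)
Step 9: empty(B) -> (A=3 B=0 C=2)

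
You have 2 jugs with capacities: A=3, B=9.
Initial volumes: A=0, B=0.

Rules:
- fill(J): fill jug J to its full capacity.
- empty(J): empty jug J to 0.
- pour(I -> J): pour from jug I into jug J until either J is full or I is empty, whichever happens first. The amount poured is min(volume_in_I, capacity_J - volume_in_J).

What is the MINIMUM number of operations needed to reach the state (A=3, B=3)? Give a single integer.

BFS from (A=0, B=0). One shortest path:
  1. fill(A) -> (A=3 B=0)
  2. pour(A -> B) -> (A=0 B=3)
  3. fill(A) -> (A=3 B=3)
Reached target in 3 moves.

Answer: 3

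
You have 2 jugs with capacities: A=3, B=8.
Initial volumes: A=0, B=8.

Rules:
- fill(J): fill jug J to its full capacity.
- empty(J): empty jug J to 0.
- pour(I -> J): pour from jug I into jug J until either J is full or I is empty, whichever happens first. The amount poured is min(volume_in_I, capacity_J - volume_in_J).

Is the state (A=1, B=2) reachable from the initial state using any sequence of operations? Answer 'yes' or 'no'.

Answer: no

Derivation:
BFS explored all 22 reachable states.
Reachable set includes: (0,0), (0,1), (0,2), (0,3), (0,4), (0,5), (0,6), (0,7), (0,8), (1,0), (1,8), (2,0) ...
Target (A=1, B=2) not in reachable set → no.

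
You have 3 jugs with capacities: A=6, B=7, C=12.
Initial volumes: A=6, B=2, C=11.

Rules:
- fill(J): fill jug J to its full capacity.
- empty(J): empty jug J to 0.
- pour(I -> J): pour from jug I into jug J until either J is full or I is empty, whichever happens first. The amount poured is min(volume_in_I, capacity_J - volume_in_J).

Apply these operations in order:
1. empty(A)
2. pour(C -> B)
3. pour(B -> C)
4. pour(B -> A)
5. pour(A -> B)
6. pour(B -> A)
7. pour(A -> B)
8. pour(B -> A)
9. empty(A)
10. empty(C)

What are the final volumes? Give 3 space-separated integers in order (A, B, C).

Answer: 0 0 0

Derivation:
Step 1: empty(A) -> (A=0 B=2 C=11)
Step 2: pour(C -> B) -> (A=0 B=7 C=6)
Step 3: pour(B -> C) -> (A=0 B=1 C=12)
Step 4: pour(B -> A) -> (A=1 B=0 C=12)
Step 5: pour(A -> B) -> (A=0 B=1 C=12)
Step 6: pour(B -> A) -> (A=1 B=0 C=12)
Step 7: pour(A -> B) -> (A=0 B=1 C=12)
Step 8: pour(B -> A) -> (A=1 B=0 C=12)
Step 9: empty(A) -> (A=0 B=0 C=12)
Step 10: empty(C) -> (A=0 B=0 C=0)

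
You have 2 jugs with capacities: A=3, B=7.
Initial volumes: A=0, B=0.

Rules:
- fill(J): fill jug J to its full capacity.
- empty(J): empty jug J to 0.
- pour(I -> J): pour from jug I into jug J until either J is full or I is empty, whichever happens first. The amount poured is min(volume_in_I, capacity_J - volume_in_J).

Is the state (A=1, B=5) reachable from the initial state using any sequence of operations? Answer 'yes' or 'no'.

Answer: no

Derivation:
BFS explored all 20 reachable states.
Reachable set includes: (0,0), (0,1), (0,2), (0,3), (0,4), (0,5), (0,6), (0,7), (1,0), (1,7), (2,0), (2,7) ...
Target (A=1, B=5) not in reachable set → no.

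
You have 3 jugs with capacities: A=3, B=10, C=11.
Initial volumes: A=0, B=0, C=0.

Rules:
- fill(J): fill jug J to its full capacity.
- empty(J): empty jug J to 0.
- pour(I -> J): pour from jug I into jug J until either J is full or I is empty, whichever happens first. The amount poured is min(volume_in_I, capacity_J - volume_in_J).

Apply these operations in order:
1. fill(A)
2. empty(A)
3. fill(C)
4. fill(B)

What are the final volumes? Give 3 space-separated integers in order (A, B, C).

Answer: 0 10 11

Derivation:
Step 1: fill(A) -> (A=3 B=0 C=0)
Step 2: empty(A) -> (A=0 B=0 C=0)
Step 3: fill(C) -> (A=0 B=0 C=11)
Step 4: fill(B) -> (A=0 B=10 C=11)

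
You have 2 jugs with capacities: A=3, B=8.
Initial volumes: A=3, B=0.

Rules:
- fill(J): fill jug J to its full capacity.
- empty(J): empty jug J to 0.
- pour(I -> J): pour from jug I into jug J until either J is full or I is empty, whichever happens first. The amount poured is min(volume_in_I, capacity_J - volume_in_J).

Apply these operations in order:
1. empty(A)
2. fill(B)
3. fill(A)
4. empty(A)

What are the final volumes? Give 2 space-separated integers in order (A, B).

Answer: 0 8

Derivation:
Step 1: empty(A) -> (A=0 B=0)
Step 2: fill(B) -> (A=0 B=8)
Step 3: fill(A) -> (A=3 B=8)
Step 4: empty(A) -> (A=0 B=8)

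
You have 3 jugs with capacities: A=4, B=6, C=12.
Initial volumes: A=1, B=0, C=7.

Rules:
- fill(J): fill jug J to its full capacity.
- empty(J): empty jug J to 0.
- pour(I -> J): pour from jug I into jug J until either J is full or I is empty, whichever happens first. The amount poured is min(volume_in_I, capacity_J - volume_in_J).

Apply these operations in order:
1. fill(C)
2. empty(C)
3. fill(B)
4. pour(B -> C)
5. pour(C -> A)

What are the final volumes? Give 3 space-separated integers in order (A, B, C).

Step 1: fill(C) -> (A=1 B=0 C=12)
Step 2: empty(C) -> (A=1 B=0 C=0)
Step 3: fill(B) -> (A=1 B=6 C=0)
Step 4: pour(B -> C) -> (A=1 B=0 C=6)
Step 5: pour(C -> A) -> (A=4 B=0 C=3)

Answer: 4 0 3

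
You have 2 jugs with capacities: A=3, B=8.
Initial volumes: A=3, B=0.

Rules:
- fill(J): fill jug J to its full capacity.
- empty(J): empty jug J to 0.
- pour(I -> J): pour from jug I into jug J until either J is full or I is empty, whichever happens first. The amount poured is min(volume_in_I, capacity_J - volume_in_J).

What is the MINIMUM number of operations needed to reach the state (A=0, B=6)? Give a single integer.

Answer: 3

Derivation:
BFS from (A=3, B=0). One shortest path:
  1. pour(A -> B) -> (A=0 B=3)
  2. fill(A) -> (A=3 B=3)
  3. pour(A -> B) -> (A=0 B=6)
Reached target in 3 moves.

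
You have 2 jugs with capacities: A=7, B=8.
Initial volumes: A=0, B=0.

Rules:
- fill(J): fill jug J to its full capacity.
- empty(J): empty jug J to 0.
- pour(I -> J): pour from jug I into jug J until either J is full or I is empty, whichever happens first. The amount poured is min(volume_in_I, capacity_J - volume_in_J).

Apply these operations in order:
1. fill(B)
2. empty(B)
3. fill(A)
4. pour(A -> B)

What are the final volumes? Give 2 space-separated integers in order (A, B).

Step 1: fill(B) -> (A=0 B=8)
Step 2: empty(B) -> (A=0 B=0)
Step 3: fill(A) -> (A=7 B=0)
Step 4: pour(A -> B) -> (A=0 B=7)

Answer: 0 7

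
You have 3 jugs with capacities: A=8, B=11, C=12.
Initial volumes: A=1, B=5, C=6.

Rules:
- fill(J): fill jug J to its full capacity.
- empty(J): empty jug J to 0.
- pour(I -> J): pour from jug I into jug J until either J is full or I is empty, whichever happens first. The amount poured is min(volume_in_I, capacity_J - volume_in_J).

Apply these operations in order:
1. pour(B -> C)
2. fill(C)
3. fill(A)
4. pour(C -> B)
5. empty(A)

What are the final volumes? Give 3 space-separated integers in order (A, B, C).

Step 1: pour(B -> C) -> (A=1 B=0 C=11)
Step 2: fill(C) -> (A=1 B=0 C=12)
Step 3: fill(A) -> (A=8 B=0 C=12)
Step 4: pour(C -> B) -> (A=8 B=11 C=1)
Step 5: empty(A) -> (A=0 B=11 C=1)

Answer: 0 11 1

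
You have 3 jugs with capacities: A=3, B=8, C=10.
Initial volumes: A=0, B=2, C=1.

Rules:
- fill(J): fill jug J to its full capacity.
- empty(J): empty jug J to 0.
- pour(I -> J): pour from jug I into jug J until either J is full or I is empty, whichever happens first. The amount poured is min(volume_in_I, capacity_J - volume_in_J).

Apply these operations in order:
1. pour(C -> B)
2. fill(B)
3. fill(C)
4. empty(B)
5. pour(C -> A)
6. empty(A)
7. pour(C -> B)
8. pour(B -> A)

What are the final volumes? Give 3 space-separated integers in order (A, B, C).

Answer: 3 4 0

Derivation:
Step 1: pour(C -> B) -> (A=0 B=3 C=0)
Step 2: fill(B) -> (A=0 B=8 C=0)
Step 3: fill(C) -> (A=0 B=8 C=10)
Step 4: empty(B) -> (A=0 B=0 C=10)
Step 5: pour(C -> A) -> (A=3 B=0 C=7)
Step 6: empty(A) -> (A=0 B=0 C=7)
Step 7: pour(C -> B) -> (A=0 B=7 C=0)
Step 8: pour(B -> A) -> (A=3 B=4 C=0)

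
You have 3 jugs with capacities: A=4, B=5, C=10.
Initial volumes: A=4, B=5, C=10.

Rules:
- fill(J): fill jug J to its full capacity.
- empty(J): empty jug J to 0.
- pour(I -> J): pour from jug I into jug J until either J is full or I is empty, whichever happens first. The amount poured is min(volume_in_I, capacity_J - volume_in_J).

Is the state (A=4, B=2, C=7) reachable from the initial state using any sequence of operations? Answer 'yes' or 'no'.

Answer: yes

Derivation:
BFS from (A=4, B=5, C=10):
  1. empty(C) -> (A=4 B=5 C=0)
  2. pour(A -> C) -> (A=0 B=5 C=4)
  3. pour(B -> A) -> (A=4 B=1 C=4)
  4. pour(A -> C) -> (A=0 B=1 C=8)
  5. pour(B -> A) -> (A=1 B=0 C=8)
  6. pour(C -> B) -> (A=1 B=5 C=3)
  7. pour(B -> A) -> (A=4 B=2 C=3)
  8. pour(A -> C) -> (A=0 B=2 C=7)
  9. fill(A) -> (A=4 B=2 C=7)
Target reached → yes.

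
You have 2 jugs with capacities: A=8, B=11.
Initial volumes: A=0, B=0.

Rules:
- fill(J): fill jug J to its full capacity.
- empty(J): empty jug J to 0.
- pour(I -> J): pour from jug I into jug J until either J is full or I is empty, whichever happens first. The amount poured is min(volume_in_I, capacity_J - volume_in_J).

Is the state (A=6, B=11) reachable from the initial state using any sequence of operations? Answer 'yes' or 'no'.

Answer: yes

Derivation:
BFS from (A=0, B=0):
  1. fill(B) -> (A=0 B=11)
  2. pour(B -> A) -> (A=8 B=3)
  3. empty(A) -> (A=0 B=3)
  4. pour(B -> A) -> (A=3 B=0)
  5. fill(B) -> (A=3 B=11)
  6. pour(B -> A) -> (A=8 B=6)
  7. empty(A) -> (A=0 B=6)
  8. pour(B -> A) -> (A=6 B=0)
  9. fill(B) -> (A=6 B=11)
Target reached → yes.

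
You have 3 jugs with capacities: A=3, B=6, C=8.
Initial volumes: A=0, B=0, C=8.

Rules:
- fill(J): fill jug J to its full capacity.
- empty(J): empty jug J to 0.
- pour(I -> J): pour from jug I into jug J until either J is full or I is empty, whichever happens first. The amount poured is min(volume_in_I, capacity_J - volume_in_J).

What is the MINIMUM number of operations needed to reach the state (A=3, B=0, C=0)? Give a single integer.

Answer: 2

Derivation:
BFS from (A=0, B=0, C=8). One shortest path:
  1. fill(A) -> (A=3 B=0 C=8)
  2. empty(C) -> (A=3 B=0 C=0)
Reached target in 2 moves.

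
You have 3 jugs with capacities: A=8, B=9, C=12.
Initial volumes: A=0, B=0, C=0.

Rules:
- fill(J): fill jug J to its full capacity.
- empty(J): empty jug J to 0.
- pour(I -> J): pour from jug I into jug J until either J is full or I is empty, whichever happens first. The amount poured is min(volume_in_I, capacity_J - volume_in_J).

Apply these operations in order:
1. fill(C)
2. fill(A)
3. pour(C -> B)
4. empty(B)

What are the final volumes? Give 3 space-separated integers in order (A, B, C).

Step 1: fill(C) -> (A=0 B=0 C=12)
Step 2: fill(A) -> (A=8 B=0 C=12)
Step 3: pour(C -> B) -> (A=8 B=9 C=3)
Step 4: empty(B) -> (A=8 B=0 C=3)

Answer: 8 0 3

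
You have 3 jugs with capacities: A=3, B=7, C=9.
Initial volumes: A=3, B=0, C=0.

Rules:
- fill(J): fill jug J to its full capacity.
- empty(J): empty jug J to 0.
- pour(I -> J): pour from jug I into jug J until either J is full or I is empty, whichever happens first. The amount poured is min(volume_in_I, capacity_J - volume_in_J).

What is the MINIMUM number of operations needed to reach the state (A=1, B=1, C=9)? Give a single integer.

BFS from (A=3, B=0, C=0). One shortest path:
  1. empty(A) -> (A=0 B=0 C=0)
  2. fill(B) -> (A=0 B=7 C=0)
  3. pour(B -> C) -> (A=0 B=0 C=7)
  4. fill(B) -> (A=0 B=7 C=7)
  5. pour(B -> A) -> (A=3 B=4 C=7)
  6. empty(A) -> (A=0 B=4 C=7)
  7. pour(B -> A) -> (A=3 B=1 C=7)
  8. pour(A -> C) -> (A=1 B=1 C=9)
Reached target in 8 moves.

Answer: 8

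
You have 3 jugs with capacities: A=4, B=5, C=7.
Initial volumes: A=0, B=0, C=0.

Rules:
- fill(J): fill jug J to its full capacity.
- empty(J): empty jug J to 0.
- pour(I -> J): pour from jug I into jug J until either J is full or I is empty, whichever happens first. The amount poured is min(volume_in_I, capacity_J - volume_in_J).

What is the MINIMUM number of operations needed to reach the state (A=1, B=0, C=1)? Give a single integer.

BFS from (A=0, B=0, C=0). One shortest path:
  1. fill(A) -> (A=4 B=0 C=0)
  2. fill(B) -> (A=4 B=5 C=0)
  3. pour(A -> C) -> (A=0 B=5 C=4)
  4. pour(B -> A) -> (A=4 B=1 C=4)
  5. pour(A -> C) -> (A=1 B=1 C=7)
  6. empty(C) -> (A=1 B=1 C=0)
  7. pour(B -> C) -> (A=1 B=0 C=1)
Reached target in 7 moves.

Answer: 7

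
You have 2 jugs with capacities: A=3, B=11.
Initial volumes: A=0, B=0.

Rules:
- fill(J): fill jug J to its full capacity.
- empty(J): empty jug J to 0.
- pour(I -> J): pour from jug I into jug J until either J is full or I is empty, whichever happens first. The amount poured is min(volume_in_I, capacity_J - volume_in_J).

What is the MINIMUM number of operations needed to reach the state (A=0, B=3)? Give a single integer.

Answer: 2

Derivation:
BFS from (A=0, B=0). One shortest path:
  1. fill(A) -> (A=3 B=0)
  2. pour(A -> B) -> (A=0 B=3)
Reached target in 2 moves.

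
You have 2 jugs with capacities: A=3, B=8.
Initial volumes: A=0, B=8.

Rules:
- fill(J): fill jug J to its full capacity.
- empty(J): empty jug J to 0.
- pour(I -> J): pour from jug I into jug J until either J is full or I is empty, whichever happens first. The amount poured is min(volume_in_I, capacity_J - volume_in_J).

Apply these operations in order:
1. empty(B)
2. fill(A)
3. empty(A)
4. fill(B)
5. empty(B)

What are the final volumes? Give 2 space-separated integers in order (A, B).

Step 1: empty(B) -> (A=0 B=0)
Step 2: fill(A) -> (A=3 B=0)
Step 3: empty(A) -> (A=0 B=0)
Step 4: fill(B) -> (A=0 B=8)
Step 5: empty(B) -> (A=0 B=0)

Answer: 0 0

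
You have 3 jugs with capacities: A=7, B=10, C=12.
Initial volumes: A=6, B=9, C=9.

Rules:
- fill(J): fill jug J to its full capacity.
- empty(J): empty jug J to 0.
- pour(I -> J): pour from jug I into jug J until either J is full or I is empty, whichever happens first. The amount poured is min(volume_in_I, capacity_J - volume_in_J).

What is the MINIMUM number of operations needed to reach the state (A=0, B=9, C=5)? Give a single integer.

Answer: 4

Derivation:
BFS from (A=6, B=9, C=9). One shortest path:
  1. empty(A) -> (A=0 B=9 C=9)
  2. fill(C) -> (A=0 B=9 C=12)
  3. pour(C -> A) -> (A=7 B=9 C=5)
  4. empty(A) -> (A=0 B=9 C=5)
Reached target in 4 moves.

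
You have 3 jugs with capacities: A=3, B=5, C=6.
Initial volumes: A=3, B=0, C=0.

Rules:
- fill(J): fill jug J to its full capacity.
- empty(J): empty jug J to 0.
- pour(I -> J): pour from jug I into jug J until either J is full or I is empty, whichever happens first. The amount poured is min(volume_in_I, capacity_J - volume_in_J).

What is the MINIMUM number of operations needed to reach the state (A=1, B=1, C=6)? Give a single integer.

BFS from (A=3, B=0, C=0). One shortest path:
  1. fill(B) -> (A=3 B=5 C=0)
  2. pour(B -> C) -> (A=3 B=0 C=5)
  3. pour(A -> B) -> (A=0 B=3 C=5)
  4. pour(C -> A) -> (A=3 B=3 C=2)
  5. pour(A -> B) -> (A=1 B=5 C=2)
  6. pour(B -> C) -> (A=1 B=1 C=6)
Reached target in 6 moves.

Answer: 6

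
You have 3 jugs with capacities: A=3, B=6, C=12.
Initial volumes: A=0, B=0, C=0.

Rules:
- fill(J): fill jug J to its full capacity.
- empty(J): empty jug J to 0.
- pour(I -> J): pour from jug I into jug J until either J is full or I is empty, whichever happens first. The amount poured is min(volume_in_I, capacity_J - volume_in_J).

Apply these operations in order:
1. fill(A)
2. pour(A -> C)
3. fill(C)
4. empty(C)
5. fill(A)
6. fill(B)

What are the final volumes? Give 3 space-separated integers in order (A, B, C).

Step 1: fill(A) -> (A=3 B=0 C=0)
Step 2: pour(A -> C) -> (A=0 B=0 C=3)
Step 3: fill(C) -> (A=0 B=0 C=12)
Step 4: empty(C) -> (A=0 B=0 C=0)
Step 5: fill(A) -> (A=3 B=0 C=0)
Step 6: fill(B) -> (A=3 B=6 C=0)

Answer: 3 6 0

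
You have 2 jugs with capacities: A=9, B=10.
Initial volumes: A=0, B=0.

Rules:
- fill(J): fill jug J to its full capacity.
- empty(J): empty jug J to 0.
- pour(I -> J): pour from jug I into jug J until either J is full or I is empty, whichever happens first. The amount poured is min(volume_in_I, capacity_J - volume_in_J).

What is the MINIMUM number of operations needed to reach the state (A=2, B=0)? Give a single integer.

Answer: 8

Derivation:
BFS from (A=0, B=0). One shortest path:
  1. fill(B) -> (A=0 B=10)
  2. pour(B -> A) -> (A=9 B=1)
  3. empty(A) -> (A=0 B=1)
  4. pour(B -> A) -> (A=1 B=0)
  5. fill(B) -> (A=1 B=10)
  6. pour(B -> A) -> (A=9 B=2)
  7. empty(A) -> (A=0 B=2)
  8. pour(B -> A) -> (A=2 B=0)
Reached target in 8 moves.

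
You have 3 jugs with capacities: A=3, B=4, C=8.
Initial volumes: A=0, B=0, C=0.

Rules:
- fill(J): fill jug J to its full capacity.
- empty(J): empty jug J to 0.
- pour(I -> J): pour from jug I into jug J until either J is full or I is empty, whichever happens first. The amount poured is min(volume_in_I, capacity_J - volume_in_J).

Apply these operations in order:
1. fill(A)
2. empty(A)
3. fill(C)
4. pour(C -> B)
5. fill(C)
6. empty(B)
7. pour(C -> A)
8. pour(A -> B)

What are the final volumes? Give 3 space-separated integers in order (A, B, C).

Answer: 0 3 5

Derivation:
Step 1: fill(A) -> (A=3 B=0 C=0)
Step 2: empty(A) -> (A=0 B=0 C=0)
Step 3: fill(C) -> (A=0 B=0 C=8)
Step 4: pour(C -> B) -> (A=0 B=4 C=4)
Step 5: fill(C) -> (A=0 B=4 C=8)
Step 6: empty(B) -> (A=0 B=0 C=8)
Step 7: pour(C -> A) -> (A=3 B=0 C=5)
Step 8: pour(A -> B) -> (A=0 B=3 C=5)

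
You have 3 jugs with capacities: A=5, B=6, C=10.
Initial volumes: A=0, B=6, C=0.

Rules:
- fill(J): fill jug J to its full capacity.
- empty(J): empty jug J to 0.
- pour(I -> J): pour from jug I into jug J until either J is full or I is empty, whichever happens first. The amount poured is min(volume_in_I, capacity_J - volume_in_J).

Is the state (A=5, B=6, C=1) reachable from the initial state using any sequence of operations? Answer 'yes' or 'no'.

Answer: yes

Derivation:
BFS from (A=0, B=6, C=0):
  1. pour(B -> A) -> (A=5 B=1 C=0)
  2. pour(B -> C) -> (A=5 B=0 C=1)
  3. fill(B) -> (A=5 B=6 C=1)
Target reached → yes.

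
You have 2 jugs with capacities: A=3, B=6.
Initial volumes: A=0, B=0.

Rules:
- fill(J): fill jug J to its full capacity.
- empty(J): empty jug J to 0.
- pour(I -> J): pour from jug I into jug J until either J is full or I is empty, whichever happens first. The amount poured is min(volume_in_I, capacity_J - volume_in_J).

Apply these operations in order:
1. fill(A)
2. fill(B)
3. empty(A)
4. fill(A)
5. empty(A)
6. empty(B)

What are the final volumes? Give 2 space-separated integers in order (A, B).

Answer: 0 0

Derivation:
Step 1: fill(A) -> (A=3 B=0)
Step 2: fill(B) -> (A=3 B=6)
Step 3: empty(A) -> (A=0 B=6)
Step 4: fill(A) -> (A=3 B=6)
Step 5: empty(A) -> (A=0 B=6)
Step 6: empty(B) -> (A=0 B=0)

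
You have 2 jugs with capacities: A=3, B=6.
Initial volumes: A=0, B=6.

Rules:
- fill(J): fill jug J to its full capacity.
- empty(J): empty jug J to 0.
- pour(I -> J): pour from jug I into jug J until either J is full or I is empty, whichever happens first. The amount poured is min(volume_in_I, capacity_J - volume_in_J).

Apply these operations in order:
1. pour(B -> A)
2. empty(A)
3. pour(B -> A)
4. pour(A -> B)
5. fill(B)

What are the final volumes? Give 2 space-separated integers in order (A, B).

Step 1: pour(B -> A) -> (A=3 B=3)
Step 2: empty(A) -> (A=0 B=3)
Step 3: pour(B -> A) -> (A=3 B=0)
Step 4: pour(A -> B) -> (A=0 B=3)
Step 5: fill(B) -> (A=0 B=6)

Answer: 0 6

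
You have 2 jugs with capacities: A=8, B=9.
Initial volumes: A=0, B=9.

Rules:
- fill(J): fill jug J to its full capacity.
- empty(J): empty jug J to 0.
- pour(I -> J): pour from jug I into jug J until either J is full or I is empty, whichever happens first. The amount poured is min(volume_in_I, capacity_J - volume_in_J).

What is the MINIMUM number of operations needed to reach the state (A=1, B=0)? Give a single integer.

Answer: 3

Derivation:
BFS from (A=0, B=9). One shortest path:
  1. pour(B -> A) -> (A=8 B=1)
  2. empty(A) -> (A=0 B=1)
  3. pour(B -> A) -> (A=1 B=0)
Reached target in 3 moves.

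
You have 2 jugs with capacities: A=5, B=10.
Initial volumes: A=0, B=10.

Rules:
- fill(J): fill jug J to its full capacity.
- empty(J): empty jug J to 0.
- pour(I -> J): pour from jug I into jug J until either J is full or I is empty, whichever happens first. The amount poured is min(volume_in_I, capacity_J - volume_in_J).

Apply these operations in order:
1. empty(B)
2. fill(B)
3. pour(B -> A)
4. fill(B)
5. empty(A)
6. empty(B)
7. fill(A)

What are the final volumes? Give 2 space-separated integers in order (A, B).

Answer: 5 0

Derivation:
Step 1: empty(B) -> (A=0 B=0)
Step 2: fill(B) -> (A=0 B=10)
Step 3: pour(B -> A) -> (A=5 B=5)
Step 4: fill(B) -> (A=5 B=10)
Step 5: empty(A) -> (A=0 B=10)
Step 6: empty(B) -> (A=0 B=0)
Step 7: fill(A) -> (A=5 B=0)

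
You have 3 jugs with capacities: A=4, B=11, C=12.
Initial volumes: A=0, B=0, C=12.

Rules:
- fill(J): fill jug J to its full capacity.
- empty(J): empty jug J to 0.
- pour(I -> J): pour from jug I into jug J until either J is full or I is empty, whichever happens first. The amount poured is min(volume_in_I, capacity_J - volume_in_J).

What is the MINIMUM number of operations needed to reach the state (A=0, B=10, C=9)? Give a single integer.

Answer: 7

Derivation:
BFS from (A=0, B=0, C=12). One shortest path:
  1. pour(C -> B) -> (A=0 B=11 C=1)
  2. pour(C -> A) -> (A=1 B=11 C=0)
  3. pour(B -> C) -> (A=1 B=0 C=11)
  4. fill(B) -> (A=1 B=11 C=11)
  5. pour(B -> C) -> (A=1 B=10 C=12)
  6. pour(C -> A) -> (A=4 B=10 C=9)
  7. empty(A) -> (A=0 B=10 C=9)
Reached target in 7 moves.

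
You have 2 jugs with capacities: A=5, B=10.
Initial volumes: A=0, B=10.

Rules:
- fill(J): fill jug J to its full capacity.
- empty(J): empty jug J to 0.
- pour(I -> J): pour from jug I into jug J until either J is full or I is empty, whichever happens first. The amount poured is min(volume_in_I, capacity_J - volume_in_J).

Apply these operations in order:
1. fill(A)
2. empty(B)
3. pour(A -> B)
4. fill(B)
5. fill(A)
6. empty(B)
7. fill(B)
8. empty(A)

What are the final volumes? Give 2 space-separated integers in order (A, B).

Step 1: fill(A) -> (A=5 B=10)
Step 2: empty(B) -> (A=5 B=0)
Step 3: pour(A -> B) -> (A=0 B=5)
Step 4: fill(B) -> (A=0 B=10)
Step 5: fill(A) -> (A=5 B=10)
Step 6: empty(B) -> (A=5 B=0)
Step 7: fill(B) -> (A=5 B=10)
Step 8: empty(A) -> (A=0 B=10)

Answer: 0 10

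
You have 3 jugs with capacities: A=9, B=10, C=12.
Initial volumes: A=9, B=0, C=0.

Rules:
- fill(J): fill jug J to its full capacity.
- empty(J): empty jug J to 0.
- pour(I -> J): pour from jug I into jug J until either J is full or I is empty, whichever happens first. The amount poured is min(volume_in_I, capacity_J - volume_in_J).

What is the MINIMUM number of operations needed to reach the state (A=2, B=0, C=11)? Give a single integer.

Answer: 8

Derivation:
BFS from (A=9, B=0, C=0). One shortest path:
  1. fill(C) -> (A=9 B=0 C=12)
  2. pour(C -> B) -> (A=9 B=10 C=2)
  3. empty(B) -> (A=9 B=0 C=2)
  4. pour(A -> B) -> (A=0 B=9 C=2)
  5. pour(C -> A) -> (A=2 B=9 C=0)
  6. fill(C) -> (A=2 B=9 C=12)
  7. pour(C -> B) -> (A=2 B=10 C=11)
  8. empty(B) -> (A=2 B=0 C=11)
Reached target in 8 moves.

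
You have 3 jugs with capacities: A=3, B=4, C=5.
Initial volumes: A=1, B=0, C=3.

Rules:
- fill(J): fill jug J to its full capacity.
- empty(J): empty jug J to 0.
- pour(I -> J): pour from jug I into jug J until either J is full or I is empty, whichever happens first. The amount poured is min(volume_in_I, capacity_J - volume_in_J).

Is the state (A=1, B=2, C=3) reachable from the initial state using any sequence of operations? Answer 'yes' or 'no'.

BFS explored all 96 reachable states.
Reachable set includes: (0,0,0), (0,0,1), (0,0,2), (0,0,3), (0,0,4), (0,0,5), (0,1,0), (0,1,1), (0,1,2), (0,1,3), (0,1,4), (0,1,5) ...
Target (A=1, B=2, C=3) not in reachable set → no.

Answer: no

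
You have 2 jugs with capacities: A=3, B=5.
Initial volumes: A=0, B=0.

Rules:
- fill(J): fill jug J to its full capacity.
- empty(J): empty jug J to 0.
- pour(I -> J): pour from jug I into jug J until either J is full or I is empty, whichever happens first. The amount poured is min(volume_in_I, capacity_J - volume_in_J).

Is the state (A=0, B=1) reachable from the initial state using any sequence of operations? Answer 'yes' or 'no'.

Answer: yes

Derivation:
BFS from (A=0, B=0):
  1. fill(A) -> (A=3 B=0)
  2. pour(A -> B) -> (A=0 B=3)
  3. fill(A) -> (A=3 B=3)
  4. pour(A -> B) -> (A=1 B=5)
  5. empty(B) -> (A=1 B=0)
  6. pour(A -> B) -> (A=0 B=1)
Target reached → yes.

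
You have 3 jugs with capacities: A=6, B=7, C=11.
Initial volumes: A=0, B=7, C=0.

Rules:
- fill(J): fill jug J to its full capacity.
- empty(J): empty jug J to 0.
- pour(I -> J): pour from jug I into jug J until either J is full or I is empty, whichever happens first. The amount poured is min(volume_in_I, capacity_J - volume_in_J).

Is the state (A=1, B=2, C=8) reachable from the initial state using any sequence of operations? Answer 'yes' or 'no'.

BFS explored all 372 reachable states.
Reachable set includes: (0,0,0), (0,0,1), (0,0,2), (0,0,3), (0,0,4), (0,0,5), (0,0,6), (0,0,7), (0,0,8), (0,0,9), (0,0,10), (0,0,11) ...
Target (A=1, B=2, C=8) not in reachable set → no.

Answer: no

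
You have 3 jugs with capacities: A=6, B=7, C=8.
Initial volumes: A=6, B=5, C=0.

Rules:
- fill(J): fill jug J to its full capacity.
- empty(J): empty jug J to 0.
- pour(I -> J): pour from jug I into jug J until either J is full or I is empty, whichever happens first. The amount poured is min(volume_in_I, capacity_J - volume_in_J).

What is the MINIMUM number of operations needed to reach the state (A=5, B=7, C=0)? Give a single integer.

Answer: 3

Derivation:
BFS from (A=6, B=5, C=0). One shortest path:
  1. empty(A) -> (A=0 B=5 C=0)
  2. pour(B -> A) -> (A=5 B=0 C=0)
  3. fill(B) -> (A=5 B=7 C=0)
Reached target in 3 moves.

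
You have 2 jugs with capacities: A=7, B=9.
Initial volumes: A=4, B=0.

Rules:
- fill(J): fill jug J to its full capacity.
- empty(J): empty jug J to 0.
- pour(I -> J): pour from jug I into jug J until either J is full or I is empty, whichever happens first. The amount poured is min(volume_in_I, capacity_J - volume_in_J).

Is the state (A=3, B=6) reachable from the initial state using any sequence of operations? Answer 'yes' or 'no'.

BFS explored all 32 reachable states.
Reachable set includes: (0,0), (0,1), (0,2), (0,3), (0,4), (0,5), (0,6), (0,7), (0,8), (0,9), (1,0), (1,9) ...
Target (A=3, B=6) not in reachable set → no.

Answer: no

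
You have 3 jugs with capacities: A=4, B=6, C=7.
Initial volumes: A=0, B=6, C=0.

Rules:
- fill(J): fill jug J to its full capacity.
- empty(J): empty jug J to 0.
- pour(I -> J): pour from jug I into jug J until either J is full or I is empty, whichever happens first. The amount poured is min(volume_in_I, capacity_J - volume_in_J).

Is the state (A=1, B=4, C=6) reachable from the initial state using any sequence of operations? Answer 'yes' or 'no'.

Answer: no

Derivation:
BFS explored all 190 reachable states.
Reachable set includes: (0,0,0), (0,0,1), (0,0,2), (0,0,3), (0,0,4), (0,0,5), (0,0,6), (0,0,7), (0,1,0), (0,1,1), (0,1,2), (0,1,3) ...
Target (A=1, B=4, C=6) not in reachable set → no.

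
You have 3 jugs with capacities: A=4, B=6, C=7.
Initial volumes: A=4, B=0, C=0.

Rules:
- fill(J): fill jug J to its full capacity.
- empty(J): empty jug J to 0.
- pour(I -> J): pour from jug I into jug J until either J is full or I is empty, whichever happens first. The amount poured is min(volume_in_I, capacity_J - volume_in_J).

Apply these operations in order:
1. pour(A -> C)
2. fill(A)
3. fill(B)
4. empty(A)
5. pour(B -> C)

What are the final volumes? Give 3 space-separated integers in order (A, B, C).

Step 1: pour(A -> C) -> (A=0 B=0 C=4)
Step 2: fill(A) -> (A=4 B=0 C=4)
Step 3: fill(B) -> (A=4 B=6 C=4)
Step 4: empty(A) -> (A=0 B=6 C=4)
Step 5: pour(B -> C) -> (A=0 B=3 C=7)

Answer: 0 3 7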